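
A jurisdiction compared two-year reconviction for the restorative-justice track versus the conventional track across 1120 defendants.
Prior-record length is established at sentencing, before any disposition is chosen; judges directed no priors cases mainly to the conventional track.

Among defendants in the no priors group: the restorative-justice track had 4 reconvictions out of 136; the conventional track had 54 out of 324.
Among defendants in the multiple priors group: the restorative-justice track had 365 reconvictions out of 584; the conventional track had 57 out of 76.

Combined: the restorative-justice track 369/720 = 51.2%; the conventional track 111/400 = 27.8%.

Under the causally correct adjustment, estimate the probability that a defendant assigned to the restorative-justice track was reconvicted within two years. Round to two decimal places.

Within every prior-record length level the restorative-justice track has the lower rate, yet pooled the conventional track does — Simpson's reversal.
Prior-record length differs across dispositions for reasons unrelated to any effect of the disposition itself, and it separately predicts the outcome — a classic confounder. We must compare within prior-record length levels.
Standardising the restorative-justice track to the population prior-record length mix: 0.411·4/136 + 0.589·365/584 = 0.380.

0.38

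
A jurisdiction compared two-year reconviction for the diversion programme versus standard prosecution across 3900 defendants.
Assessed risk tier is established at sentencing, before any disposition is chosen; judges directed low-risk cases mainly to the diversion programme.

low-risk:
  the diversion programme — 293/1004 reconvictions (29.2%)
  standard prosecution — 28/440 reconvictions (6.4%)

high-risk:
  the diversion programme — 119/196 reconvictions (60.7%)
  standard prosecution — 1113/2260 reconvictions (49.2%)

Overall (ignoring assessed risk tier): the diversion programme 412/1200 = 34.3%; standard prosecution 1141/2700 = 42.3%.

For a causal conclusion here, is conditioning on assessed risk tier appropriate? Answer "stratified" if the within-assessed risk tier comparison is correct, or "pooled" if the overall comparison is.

The assessed risk tier-specific comparison favours standard prosecution throughout, but the pooled figures favour the diversion programme. The question is whether to condition on assessed risk tier.
Nothing the disposition does changes assessed risk tier; the imbalance is an allocation artefact. With assessed risk tier also predicting the outcome, the pooled figure is confounded, and the within-stratum comparison is the causal one.
Within each level — low-risk: 29.2% vs 6.4%; high-risk: 60.7% vs 49.2% — standard prosecution is lower every time.

stratified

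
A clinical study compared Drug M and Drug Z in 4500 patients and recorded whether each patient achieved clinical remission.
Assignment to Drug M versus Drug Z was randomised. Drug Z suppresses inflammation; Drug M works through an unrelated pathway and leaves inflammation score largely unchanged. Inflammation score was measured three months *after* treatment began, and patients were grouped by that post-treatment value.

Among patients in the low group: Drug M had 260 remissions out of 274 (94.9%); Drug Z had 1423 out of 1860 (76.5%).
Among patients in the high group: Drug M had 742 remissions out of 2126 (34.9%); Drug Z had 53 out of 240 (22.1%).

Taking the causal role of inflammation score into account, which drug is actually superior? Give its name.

The distribution of inflammation score is itself part of what the drug does — it is an intermediate outcome. Holding it fixed would remove that part of the effect; the total effect is the pooled difference.
Pooled: Drug M 41.8% vs Drug Z 70.3%; Drug Z is higher overall.

Drug Z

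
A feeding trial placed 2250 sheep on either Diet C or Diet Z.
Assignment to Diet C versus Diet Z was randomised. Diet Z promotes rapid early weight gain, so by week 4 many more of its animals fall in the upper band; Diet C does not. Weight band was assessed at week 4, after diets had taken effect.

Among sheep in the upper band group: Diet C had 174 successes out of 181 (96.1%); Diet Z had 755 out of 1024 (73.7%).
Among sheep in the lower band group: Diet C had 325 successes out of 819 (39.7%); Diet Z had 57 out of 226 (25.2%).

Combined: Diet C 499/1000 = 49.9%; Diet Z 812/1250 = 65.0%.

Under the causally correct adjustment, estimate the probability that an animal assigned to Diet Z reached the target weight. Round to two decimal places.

0.65

The distribution of week-4 weight band is itself part of what the diet does — it is an intermediate outcome. Holding it fixed would remove that part of the effect; the total effect is the pooled difference.
So P(outcome | do(Diet Z)) is just the pooled rate for Diet Z: 812/1250 = 0.650.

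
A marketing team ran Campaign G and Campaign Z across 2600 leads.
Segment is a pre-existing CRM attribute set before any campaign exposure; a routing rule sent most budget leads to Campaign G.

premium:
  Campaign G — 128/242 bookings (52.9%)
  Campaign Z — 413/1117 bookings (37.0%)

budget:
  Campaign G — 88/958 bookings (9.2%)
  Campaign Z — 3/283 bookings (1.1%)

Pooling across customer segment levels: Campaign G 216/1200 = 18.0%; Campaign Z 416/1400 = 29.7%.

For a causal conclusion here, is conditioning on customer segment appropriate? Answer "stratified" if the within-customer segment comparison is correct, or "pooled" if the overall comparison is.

Campaign G is higher inside every customer segment stratum but Campaign Z is higher in aggregate. Whether to stratify depends on how customer segment relates to the campaign.
Customer segment satisfies the back-door criterion: it is not a descendant of the campaign, and it blocks the spurious path from campaign to outcome. Adjusting for it (i.e., using the within-customer segment rates) gives the causal effect.
Within each level — premium: 52.9% vs 37.0%; budget: 9.2% vs 1.1% — Campaign G is higher every time.

stratified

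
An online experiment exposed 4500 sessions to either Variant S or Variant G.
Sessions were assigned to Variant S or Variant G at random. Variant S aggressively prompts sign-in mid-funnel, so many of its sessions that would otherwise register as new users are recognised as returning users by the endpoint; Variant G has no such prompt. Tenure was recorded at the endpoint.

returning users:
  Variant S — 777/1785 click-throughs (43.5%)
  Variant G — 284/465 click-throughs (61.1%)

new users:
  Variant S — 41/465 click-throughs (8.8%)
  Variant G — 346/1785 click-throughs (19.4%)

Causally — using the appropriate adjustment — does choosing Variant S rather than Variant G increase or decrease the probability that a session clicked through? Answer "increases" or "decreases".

increases

Within every user tenure level Variant G has the higher rate, yet pooled Variant S does — Simpson's reversal.
Stratifying would compare variants among sessions the variants themselves sorted into user tenure groups — a form of selection on an intermediate. The unconditioned pooled rates give the total causal effect.
Pooled: Variant S 36.4% vs Variant G 28.0%; Variant S is higher overall.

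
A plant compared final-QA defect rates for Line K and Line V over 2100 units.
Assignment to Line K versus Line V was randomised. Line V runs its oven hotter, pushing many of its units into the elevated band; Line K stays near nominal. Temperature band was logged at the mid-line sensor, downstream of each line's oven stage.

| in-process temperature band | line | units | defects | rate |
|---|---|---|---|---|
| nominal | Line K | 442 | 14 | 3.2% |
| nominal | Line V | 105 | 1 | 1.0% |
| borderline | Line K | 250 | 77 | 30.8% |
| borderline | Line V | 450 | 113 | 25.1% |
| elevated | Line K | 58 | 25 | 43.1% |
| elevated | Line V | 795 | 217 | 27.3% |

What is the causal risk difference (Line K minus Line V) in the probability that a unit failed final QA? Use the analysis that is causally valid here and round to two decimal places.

-0.09

In-process temperature band is downstream of the line. One should not condition on a consequence of treatment, so the overall rates are the right comparison.
The causal difference is the pooled difference: 0.155 − 0.245 = -0.091.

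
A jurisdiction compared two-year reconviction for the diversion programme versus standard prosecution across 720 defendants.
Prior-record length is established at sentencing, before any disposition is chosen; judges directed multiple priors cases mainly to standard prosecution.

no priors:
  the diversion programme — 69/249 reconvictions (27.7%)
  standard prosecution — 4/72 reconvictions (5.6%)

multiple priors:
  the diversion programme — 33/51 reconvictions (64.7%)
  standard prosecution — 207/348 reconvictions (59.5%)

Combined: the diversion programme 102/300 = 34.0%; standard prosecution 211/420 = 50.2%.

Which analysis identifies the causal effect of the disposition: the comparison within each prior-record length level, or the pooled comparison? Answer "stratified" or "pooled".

Within every prior-record length level standard prosecution has the lower rate, yet pooled the diversion programme does — Simpson's reversal.
Nothing the disposition does changes prior-record length; the imbalance is an allocation artefact. With prior-record length also predicting the outcome, the pooled figure is confounded, and the within-stratum comparison is the causal one.
Within each level — no priors: 27.7% vs 5.6%; multiple priors: 64.7% vs 59.5% — standard prosecution is lower every time.

stratified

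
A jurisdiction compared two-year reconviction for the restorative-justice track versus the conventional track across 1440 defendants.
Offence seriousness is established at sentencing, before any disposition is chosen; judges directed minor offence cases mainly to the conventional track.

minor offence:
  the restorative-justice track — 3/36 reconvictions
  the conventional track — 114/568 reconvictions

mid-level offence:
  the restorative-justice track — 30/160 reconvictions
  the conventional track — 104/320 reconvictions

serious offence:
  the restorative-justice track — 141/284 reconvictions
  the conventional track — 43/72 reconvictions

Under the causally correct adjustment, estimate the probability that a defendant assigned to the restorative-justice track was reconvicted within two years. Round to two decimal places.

0.22

Here offence seriousness is a common cause — it drives both which disposition a case falls under and the outcome. The crude comparison mixes populations; the stratum-specific rates are the causally relevant ones.
Standardising the restorative-justice track to the population offence seriousness mix: 0.419·3/36 + 0.333·30/160 + 0.247·141/284 = 0.220.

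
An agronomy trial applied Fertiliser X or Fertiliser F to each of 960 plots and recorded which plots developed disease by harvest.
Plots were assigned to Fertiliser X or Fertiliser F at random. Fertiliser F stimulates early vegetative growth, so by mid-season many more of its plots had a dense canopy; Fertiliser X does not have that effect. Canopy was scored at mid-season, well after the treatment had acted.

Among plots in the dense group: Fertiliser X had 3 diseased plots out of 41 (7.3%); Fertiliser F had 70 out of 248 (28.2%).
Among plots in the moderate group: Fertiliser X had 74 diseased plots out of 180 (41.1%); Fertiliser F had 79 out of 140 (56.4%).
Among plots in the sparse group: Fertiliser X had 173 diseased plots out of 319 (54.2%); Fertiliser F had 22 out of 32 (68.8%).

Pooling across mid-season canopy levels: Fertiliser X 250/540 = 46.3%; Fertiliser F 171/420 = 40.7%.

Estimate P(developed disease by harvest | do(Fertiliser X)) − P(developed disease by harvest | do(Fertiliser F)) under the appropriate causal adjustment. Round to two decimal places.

The stratified and pooled comparisons disagree (Fertiliser X wins within each mid-season canopy; Fertiliser F wins overall), so the answer turns on the causal role of mid-season canopy.
The distribution of mid-season canopy is itself part of what the fertiliser does — it is an intermediate outcome. Holding it fixed would remove that part of the effect; the total effect is the pooled difference.
The causal difference is the pooled difference: 0.463 − 0.407 = +0.056.

+0.06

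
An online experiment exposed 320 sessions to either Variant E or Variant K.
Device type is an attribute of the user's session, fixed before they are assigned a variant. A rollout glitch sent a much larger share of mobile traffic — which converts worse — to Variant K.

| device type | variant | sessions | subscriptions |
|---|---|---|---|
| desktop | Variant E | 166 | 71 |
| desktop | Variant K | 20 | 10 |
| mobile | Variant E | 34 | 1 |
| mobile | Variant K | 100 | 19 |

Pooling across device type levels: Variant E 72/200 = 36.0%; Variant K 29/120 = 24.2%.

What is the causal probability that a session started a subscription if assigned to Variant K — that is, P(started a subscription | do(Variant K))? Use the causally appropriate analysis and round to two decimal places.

Variant K is higher inside every device type stratum but Variant E is higher in aggregate. Whether to stratify depends on how device type relates to the variant.
Nothing the variant does changes device type; the imbalance is an allocation artefact. With device type also predicting the outcome, the pooled figure is confounded, and the within-stratum comparison is the causal one.
Standardising Variant K to the population device type mix: 0.581·10/20 + 0.419·19/100 = 0.370.

0.37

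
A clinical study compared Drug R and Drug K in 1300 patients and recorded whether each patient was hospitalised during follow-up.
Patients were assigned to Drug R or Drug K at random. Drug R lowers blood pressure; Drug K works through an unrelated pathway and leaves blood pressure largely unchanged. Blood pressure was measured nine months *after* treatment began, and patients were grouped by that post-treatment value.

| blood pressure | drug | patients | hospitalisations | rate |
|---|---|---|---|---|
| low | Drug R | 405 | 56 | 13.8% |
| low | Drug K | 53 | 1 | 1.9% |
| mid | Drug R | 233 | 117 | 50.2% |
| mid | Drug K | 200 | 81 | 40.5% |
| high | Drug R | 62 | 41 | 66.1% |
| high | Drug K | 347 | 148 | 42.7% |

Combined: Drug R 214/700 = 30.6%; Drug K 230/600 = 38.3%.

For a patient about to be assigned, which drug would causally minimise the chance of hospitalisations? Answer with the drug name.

Blood pressure here is a post-treatment variable shaped by the drug; conditioning on it would introduce bias rather than remove it. The overall comparison is the causal one.
Pooled: Drug R 30.6% vs Drug K 38.3%; Drug R is lower overall.

Drug R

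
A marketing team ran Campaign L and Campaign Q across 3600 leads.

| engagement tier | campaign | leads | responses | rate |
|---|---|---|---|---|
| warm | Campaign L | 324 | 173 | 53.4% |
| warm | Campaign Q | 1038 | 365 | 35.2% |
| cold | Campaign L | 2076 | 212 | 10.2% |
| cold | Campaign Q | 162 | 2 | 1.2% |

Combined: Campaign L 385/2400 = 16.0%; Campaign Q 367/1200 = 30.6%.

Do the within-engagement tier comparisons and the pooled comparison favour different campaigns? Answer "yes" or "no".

yes

Within each engagement tier level (warm 53.4% vs 35.2%; cold 10.2% vs 1.2%), Campaign L has the higher rate every time. Pooled: 16.0% vs 30.6% — Campaign Q has the higher rate overall. The two comparisons disagree.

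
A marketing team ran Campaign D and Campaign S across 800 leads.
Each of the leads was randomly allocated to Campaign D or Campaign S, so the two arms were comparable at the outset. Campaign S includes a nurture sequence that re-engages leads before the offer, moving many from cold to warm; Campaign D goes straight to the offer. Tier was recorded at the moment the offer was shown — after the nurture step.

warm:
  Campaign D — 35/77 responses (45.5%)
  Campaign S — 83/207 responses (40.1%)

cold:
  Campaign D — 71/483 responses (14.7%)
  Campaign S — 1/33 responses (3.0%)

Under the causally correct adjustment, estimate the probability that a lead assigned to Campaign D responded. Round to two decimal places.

The distribution of engagement tier is itself part of what the campaign does — it is an intermediate outcome. Holding it fixed would remove that part of the effect; the total effect is the pooled difference.
So P(outcome | do(Campaign D)) is just the pooled rate for Campaign D: 106/560 = 0.189.

0.19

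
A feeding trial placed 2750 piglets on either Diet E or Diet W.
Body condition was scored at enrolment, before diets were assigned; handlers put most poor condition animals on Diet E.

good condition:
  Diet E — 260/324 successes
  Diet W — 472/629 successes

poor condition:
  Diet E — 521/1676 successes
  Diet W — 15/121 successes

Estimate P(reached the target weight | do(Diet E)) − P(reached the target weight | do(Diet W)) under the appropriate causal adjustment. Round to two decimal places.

+0.14

The starting body condition-specific comparison favours Diet E throughout, but the pooled figures favour Diet W. The question is whether to condition on starting body condition.
Starting body condition differs across diets for reasons unrelated to any effect of the diet itself, and it separately predicts the outcome — a classic confounder. We must compare within starting body condition levels.
Adjusting over the population distribution of starting body condition: 0.347·(0.802−0.750) + 0.653·(0.311−0.124) = +0.140.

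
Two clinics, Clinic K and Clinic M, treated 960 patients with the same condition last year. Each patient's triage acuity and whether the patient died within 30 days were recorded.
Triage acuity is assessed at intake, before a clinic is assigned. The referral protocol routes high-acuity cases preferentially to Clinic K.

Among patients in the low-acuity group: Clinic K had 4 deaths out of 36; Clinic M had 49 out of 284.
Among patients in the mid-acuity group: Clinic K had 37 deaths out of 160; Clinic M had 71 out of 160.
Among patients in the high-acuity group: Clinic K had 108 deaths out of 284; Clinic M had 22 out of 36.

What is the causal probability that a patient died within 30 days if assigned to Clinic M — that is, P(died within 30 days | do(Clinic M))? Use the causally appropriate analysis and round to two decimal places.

Within every triage acuity level Clinic K has the lower rate, yet pooled Clinic M does — Simpson's reversal.
Here triage acuity is a common cause — it drives both which clinic a case falls under and the outcome. The crude comparison mixes populations; the stratum-specific rates are the causally relevant ones.
Standardising Clinic M to the population triage acuity mix: 0.333·49/284 + 0.333·71/160 + 0.333·22/36 = 0.409.

0.41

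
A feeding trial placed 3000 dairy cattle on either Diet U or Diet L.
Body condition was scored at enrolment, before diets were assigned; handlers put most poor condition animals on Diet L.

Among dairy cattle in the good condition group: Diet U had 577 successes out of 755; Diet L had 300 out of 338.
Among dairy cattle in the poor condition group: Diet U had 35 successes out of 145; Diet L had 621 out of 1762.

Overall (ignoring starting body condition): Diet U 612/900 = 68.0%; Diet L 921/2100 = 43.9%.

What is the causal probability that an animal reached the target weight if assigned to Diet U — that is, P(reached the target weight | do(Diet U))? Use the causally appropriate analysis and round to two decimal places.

0.43

Starting body condition is set before the diet has any effect — it is not caused by the diet — and it independently drives the outcome. That makes it a confounder, so the causal comparison is within starting body condition levels.
Standardising Diet U to the population starting body condition mix: 0.364·577/755 + 0.636·35/145 = 0.432.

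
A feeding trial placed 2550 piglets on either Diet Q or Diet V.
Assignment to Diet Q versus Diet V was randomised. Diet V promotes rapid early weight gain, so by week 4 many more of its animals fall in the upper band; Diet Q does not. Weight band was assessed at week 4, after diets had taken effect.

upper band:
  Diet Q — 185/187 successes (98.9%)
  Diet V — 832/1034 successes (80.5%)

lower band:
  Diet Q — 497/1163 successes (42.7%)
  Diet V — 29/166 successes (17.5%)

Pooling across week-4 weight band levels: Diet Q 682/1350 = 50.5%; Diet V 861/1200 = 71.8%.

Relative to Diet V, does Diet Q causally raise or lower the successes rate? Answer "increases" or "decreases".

decreases

Week-4 weight band lies on the pathway diet → week-4 weight band → outcome, so adjusting for it blocks the indirect effect. For the total causal effect of diet, use the unadjusted pooled rates.
Pooled: Diet Q 50.5% vs Diet V 71.8%; Diet V is higher overall.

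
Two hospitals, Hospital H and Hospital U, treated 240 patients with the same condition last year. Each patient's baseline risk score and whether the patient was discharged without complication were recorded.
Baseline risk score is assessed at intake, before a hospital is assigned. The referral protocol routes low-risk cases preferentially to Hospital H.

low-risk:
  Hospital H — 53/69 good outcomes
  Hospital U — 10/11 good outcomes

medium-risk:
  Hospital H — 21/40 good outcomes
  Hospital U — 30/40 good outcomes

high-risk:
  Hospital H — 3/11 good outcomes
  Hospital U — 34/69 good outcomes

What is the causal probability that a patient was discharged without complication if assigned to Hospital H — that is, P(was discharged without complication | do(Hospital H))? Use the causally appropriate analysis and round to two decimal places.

Baseline risk score satisfies the back-door criterion: it is not a descendant of the hospital, and it blocks the spurious path from hospital to outcome. Adjusting for it (i.e., using the within-baseline risk score rates) gives the causal effect.
Standardising Hospital H to the population baseline risk score mix: 0.333·53/69 + 0.333·21/40 + 0.333·3/11 = 0.522.

0.52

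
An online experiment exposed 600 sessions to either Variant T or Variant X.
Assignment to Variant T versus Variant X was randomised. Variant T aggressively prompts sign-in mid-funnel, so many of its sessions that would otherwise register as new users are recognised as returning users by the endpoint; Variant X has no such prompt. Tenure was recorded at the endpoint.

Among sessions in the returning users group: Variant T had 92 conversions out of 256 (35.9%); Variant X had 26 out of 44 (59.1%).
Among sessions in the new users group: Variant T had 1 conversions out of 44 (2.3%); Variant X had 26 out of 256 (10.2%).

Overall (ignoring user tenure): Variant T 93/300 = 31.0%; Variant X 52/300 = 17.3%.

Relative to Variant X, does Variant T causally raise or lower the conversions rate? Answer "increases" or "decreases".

Stratifying would compare variants among sessions the variants themselves sorted into user tenure groups — a form of selection on an intermediate. The unconditioned pooled rates give the total causal effect.
Pooled: Variant T 31.0% vs Variant X 17.3%; Variant T is higher overall.

increases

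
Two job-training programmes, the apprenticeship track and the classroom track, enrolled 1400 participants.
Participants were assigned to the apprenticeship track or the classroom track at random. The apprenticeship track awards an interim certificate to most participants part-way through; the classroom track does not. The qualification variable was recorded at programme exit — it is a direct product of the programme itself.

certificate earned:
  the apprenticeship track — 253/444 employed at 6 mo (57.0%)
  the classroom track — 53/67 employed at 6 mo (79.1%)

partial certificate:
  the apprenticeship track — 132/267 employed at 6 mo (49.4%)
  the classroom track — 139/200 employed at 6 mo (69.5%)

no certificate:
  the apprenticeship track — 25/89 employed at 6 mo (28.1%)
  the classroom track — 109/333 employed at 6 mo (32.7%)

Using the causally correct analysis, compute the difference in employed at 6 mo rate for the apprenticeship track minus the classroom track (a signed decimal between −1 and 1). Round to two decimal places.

+0.01

Because the programme influences qualification attained during the programme, qualification attained during the programme is a post-treatment mediator, not a confounder. Stratifying on it would bias the estimate; the causal effect is the crude pooled difference.
The causal difference is the pooled difference: 0.512 − 0.502 = +0.011.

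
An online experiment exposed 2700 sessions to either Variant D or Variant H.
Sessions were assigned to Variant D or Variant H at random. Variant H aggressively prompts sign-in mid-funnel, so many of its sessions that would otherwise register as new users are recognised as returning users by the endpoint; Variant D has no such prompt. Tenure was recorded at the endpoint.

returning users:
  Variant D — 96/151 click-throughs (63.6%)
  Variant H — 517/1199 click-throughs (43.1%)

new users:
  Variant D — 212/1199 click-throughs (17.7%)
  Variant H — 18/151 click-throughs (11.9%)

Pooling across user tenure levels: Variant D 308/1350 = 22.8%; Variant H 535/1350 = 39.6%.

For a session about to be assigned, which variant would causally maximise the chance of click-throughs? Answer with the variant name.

Variant H

Variant D is higher inside every user tenure stratum but Variant H is higher in aggregate. Whether to stratify depends on how user tenure relates to the variant.
The distribution of user tenure is itself part of what the variant does — it is an intermediate outcome. Holding it fixed would remove that part of the effect; the total effect is the pooled difference.
Pooled: Variant D 22.8% vs Variant H 39.6%; Variant H is higher overall.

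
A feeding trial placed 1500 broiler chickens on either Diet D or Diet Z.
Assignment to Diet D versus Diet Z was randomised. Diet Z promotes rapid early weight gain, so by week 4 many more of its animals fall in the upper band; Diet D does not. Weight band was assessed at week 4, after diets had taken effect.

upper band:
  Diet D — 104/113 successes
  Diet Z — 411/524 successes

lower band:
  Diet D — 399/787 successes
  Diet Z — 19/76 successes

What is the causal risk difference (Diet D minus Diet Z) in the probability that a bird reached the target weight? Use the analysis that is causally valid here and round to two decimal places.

-0.16

Diet D is higher inside every week-4 weight band stratum but Diet Z is higher in aggregate. Whether to stratify depends on how week-4 weight band relates to the diet.
Week-4 weight band lies on the pathway diet → week-4 weight band → outcome, so adjusting for it blocks the indirect effect. For the total causal effect of diet, use the unadjusted pooled rates.
The causal difference is the pooled difference: 0.559 − 0.717 = -0.158.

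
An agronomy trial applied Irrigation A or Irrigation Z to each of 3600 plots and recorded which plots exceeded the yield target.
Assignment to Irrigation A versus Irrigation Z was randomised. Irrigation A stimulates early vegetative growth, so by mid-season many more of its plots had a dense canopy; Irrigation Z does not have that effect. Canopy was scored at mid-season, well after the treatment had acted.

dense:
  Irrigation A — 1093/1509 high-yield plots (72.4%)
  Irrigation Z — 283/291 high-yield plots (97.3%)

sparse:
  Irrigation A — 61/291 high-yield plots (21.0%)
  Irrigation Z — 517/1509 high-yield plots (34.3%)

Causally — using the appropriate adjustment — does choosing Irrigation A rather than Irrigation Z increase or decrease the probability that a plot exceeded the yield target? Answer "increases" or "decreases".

Within every mid-season canopy level Irrigation Z has the higher rate, yet pooled Irrigation A does — Simpson's reversal.
Because the irrigation influences mid-season canopy, mid-season canopy is a post-treatment mediator, not a confounder. Stratifying on it would bias the estimate; the causal effect is the crude pooled difference.
Pooled: Irrigation A 64.1% vs Irrigation Z 44.4%; Irrigation A is higher overall.

increases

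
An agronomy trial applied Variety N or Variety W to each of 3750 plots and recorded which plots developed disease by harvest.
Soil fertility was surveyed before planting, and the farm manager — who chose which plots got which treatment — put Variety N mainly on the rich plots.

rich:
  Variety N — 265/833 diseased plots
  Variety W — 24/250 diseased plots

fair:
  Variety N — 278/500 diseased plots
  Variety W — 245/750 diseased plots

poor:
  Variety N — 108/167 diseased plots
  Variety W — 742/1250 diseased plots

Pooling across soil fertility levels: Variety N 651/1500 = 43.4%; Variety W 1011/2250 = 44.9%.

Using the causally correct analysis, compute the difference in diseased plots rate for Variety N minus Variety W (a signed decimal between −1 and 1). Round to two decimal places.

Here soil fertility is a common cause — it drives both which variety a case falls under and the outcome. The crude comparison mixes populations; the stratum-specific rates are the causally relevant ones.
Adjusting over the population distribution of soil fertility: 0.289·(0.318−0.096) + 0.333·(0.556−0.327) + 0.378·(0.647−0.594) = +0.161.

+0.16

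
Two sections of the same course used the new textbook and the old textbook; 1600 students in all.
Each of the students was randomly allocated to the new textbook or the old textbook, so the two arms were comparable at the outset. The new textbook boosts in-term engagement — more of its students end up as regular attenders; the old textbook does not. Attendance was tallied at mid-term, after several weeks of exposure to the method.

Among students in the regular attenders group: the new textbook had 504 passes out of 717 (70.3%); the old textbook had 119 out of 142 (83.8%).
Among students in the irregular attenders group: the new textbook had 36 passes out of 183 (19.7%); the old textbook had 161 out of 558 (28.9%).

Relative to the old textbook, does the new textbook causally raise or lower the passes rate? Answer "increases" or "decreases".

Within every mid-term attendance level the old textbook has the higher rate, yet pooled the new textbook does — Simpson's reversal.
Mid-term attendance is downstream of the teaching method. One should not condition on a consequence of treatment, so the overall rates are the right comparison.
Pooled: the new textbook 60.0% vs the old textbook 40.0%; the new textbook is higher overall.

increases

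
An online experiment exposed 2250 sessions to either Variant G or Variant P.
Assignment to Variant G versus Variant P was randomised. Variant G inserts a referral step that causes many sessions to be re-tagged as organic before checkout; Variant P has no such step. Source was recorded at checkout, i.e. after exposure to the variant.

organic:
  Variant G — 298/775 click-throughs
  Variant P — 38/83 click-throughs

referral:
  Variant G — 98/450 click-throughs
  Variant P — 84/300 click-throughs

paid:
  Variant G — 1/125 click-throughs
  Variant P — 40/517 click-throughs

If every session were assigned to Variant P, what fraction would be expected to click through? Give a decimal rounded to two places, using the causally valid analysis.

0.18

The stratified and pooled comparisons disagree (Variant P wins within each traffic source; Variant G wins overall), so the answer turns on the causal role of traffic source.
Stratifying would compare variants among sessions the variants themselves sorted into traffic source groups — a form of selection on an intermediate. The unconditioned pooled rates give the total causal effect.
So P(outcome | do(Variant P)) is just the pooled rate for Variant P: 162/900 = 0.180.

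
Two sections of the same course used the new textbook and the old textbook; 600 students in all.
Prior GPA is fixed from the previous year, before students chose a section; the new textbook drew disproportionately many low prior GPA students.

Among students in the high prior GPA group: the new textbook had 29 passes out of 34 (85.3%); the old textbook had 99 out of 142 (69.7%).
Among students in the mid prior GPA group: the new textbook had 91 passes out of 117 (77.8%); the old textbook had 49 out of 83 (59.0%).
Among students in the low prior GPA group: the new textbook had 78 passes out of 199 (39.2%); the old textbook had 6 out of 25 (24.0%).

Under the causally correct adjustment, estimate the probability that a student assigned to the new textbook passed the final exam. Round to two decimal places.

0.66

Here prior GPA band is a common cause — it drives both which teaching method a case falls under and the outcome. The crude comparison mixes populations; the stratum-specific rates are the causally relevant ones.
Standardising the new textbook to the population prior GPA band mix: 0.293·29/34 + 0.333·91/117 + 0.373·78/199 = 0.656.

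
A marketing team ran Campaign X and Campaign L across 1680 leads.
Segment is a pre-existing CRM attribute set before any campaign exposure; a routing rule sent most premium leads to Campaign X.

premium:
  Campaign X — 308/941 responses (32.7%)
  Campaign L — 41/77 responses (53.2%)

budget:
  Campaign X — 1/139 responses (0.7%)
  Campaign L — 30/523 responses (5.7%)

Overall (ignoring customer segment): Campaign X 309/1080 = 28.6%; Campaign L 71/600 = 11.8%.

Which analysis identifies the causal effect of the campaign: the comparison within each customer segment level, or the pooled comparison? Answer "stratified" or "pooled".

stratified

Since customer segment is a pre-existing factor (not a product of the campaign) and it affects the outcome on its own, it is a confounder. The stratified rates, not the pooled rate, identify the causal effect.
Within each level — premium: 32.7% vs 53.2%; budget: 0.7% vs 5.7% — Campaign L is higher every time.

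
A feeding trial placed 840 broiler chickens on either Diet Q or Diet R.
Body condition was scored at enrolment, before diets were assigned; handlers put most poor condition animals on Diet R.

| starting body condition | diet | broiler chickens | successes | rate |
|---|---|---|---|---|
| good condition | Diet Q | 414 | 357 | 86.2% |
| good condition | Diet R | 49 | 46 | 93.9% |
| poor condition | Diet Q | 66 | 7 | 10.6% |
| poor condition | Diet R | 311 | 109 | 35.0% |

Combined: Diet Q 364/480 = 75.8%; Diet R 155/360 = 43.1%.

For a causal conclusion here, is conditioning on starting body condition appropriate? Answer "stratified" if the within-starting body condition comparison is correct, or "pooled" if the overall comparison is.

The imbalance in starting body condition arose from how broiler chickens were allocated, not from anything the diet did; and starting body condition independently affects the outcome. The pooled gap is confounded — condition on starting body condition.
Within each level — good condition: 86.2% vs 93.9%; poor condition: 10.6% vs 35.0% — Diet R is higher every time.

stratified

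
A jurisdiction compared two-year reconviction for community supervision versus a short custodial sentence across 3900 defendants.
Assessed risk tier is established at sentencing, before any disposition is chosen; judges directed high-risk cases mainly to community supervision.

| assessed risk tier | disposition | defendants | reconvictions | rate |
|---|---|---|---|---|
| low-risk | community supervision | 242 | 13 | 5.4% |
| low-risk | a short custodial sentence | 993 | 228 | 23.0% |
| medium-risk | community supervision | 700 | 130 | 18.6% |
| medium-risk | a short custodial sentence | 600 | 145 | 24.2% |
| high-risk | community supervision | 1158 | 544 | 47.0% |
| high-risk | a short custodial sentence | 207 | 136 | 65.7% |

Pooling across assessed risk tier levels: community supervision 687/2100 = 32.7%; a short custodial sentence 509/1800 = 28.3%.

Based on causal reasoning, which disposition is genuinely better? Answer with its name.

community supervision

The stratified and pooled comparisons disagree (community supervision wins within each assessed risk tier; a short custodial sentence wins overall), so the answer turns on the causal role of assessed risk tier.
Assessed risk tier satisfies the back-door criterion: it is not a descendant of the disposition, and it blocks the spurious path from disposition to outcome. Adjusting for it (i.e., using the within-assessed risk tier rates) gives the causal effect.
Within each level — low-risk: 5.4% vs 23.0%; medium-risk: 18.6% vs 24.2%; high-risk: 47.0% vs 65.7% — community supervision is lower every time.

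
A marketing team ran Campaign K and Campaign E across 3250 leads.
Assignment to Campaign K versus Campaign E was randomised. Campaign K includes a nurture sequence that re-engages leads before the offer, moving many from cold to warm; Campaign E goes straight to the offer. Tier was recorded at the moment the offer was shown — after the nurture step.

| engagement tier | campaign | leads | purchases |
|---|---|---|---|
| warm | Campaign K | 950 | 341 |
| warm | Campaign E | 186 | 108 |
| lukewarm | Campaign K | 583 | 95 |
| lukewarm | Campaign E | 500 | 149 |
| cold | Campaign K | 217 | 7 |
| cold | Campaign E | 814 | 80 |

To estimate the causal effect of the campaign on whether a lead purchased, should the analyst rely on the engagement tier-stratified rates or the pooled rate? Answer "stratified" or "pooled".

Campaign E is higher inside every engagement tier stratum but Campaign K is higher in aggregate. Whether to stratify depends on how engagement tier relates to the campaign.
Engagement tier is downstream of the campaign. One should not condition on a consequence of treatment, so the overall rates are the right comparison.
Pooled: Campaign K 25.3% vs Campaign E 22.5%; Campaign K is higher overall.

pooled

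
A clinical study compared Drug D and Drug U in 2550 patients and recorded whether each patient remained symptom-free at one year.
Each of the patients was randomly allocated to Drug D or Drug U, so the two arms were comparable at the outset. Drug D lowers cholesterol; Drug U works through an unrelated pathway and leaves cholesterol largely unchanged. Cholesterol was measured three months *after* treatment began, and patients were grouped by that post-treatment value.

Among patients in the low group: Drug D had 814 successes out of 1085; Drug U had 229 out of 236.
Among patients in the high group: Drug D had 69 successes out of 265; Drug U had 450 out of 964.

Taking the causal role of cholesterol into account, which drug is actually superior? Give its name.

Drug D

Stratifying would compare drugs among patients the drugs themselves sorted into cholesterol groups — a form of selection on an intermediate. The unconditioned pooled rates give the total causal effect.
Pooled: Drug D 65.4% vs Drug U 56.6%; Drug D is higher overall.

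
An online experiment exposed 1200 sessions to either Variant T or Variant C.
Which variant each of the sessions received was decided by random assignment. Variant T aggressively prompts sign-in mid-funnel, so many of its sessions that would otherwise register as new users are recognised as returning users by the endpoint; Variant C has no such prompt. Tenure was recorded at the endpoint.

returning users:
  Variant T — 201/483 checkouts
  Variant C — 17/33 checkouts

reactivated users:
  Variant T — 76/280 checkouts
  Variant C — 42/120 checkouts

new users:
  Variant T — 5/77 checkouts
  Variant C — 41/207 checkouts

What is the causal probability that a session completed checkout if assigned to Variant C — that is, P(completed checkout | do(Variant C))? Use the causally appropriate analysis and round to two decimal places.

Within every user tenure level Variant C has the higher rate, yet pooled Variant T does — Simpson's reversal.
User tenure here is a post-treatment variable shaped by the variant; conditioning on it would introduce bias rather than remove it. The overall comparison is the causal one.
So P(outcome | do(Variant C)) is just the pooled rate for Variant C: 100/360 = 0.278.

0.28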